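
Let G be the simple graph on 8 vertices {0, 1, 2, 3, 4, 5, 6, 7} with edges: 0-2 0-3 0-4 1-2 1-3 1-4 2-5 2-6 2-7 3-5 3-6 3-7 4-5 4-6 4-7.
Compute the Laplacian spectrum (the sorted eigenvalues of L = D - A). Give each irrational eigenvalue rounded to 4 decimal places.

Reading degrees in the order [0, 1, 2, 3, 4, 5, 6, 7] gives [3, 3, 5, 5, 5, 3, 3, 3]; set D = diag(3, 3, 5, 5, 5, 3, 3, 3) and form L = D - A. L is symmetric positive semidefinite, so every eigenvalue is real and nonnegative. The single zero eigenvalue shows the graph is connected.

[0, 3, 3, 3, 3, 5, 5, 8]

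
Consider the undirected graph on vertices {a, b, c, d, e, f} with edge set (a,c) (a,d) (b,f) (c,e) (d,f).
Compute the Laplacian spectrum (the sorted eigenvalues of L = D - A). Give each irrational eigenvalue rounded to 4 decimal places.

With the vertex order [a, b, c, d, e, f], the degrees are [2, 1, 2, 2, 1, 2], giving D = diag(2, 1, 2, 2, 1, 2) and L = D - A. Diagonalising L (or applying a numerical eigensolver to the 6x6 matrix) gives the spectrum above. The single zero eigenvalue shows the graph is connected. The largest eigenvalue, 3.7321, is at most the vertex count 6.

[0, 0.2679, 1, 2, 3, 3.7321]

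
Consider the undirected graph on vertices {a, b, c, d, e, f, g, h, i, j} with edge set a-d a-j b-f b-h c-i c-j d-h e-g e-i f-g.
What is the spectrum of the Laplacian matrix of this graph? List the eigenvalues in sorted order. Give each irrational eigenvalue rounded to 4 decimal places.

With the vertex order [a, b, c, d, e, f, g, h, i, j], the degrees are [2, 2, 2, 2, 2, 2, 2, 2, 2, 2], giving D = diag(2, 2, 2, 2, 2, 2, 2, 2, 2, 2) and L = D - A. The multiplicity of 0 as a Laplacian eigenvalue equals the number of connected components. There is one zero in the spectrum, matching the 1 component. By the matrix-tree theorem the graph has (1/10) * product of the nonzero eigenvalues = 10 spanning trees.

[0, 0.3820, 0.3820, 1.3820, 1.3820, 2.6180, 2.6180, 3.6180, 3.6180, 4]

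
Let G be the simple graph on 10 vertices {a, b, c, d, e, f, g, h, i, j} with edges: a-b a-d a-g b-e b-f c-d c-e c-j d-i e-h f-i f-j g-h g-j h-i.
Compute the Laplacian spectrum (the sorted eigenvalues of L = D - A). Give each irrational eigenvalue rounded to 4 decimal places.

With the vertex order [a, b, c, d, e, f, g, h, i, j], the degrees are [3, 3, 3, 3, 3, 3, 3, 3, 3, 3], giving D = diag(3, 3, 3, 3, 3, 3, 3, 3, 3, 3) and L = D - A. Diagonalising L (or applying a numerical eigensolver to the 10x10 matrix) gives the spectrum above.

[0, 2, 2, 2, 2, 2, 5, 5, 5, 5]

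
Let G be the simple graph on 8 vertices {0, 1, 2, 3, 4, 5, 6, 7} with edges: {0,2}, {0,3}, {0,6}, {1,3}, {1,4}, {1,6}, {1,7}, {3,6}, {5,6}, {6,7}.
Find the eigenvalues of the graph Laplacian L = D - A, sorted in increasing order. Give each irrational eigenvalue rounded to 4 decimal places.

[0, 0.5953, 0.8000, 1.3551, 2.1539, 3.8707, 5.0894, 6.1356]

With the vertex order [0, 1, 2, 3, 4, 5, 6, 7], the degrees are [3, 4, 1, 3, 1, 1, 5, 2], giving D = diag(3, 4, 1, 3, 1, 1, 5, 2) and L = D - A. L is symmetric positive semidefinite, so every eigenvalue is real and nonnegative. The eigenvalues sum to 20, which equals trace(L) = 2|E|. The largest eigenvalue, 6.1356, is at most the vertex count 8.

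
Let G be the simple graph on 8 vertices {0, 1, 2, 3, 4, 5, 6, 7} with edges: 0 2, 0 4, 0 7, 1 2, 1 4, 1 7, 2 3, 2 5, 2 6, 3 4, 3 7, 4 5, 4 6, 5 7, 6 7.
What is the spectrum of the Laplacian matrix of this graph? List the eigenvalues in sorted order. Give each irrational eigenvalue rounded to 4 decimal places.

With the vertex order [0, 1, 2, 3, 4, 5, 6, 7], the degrees are [3, 3, 5, 3, 5, 3, 3, 5], giving D = diag(3, 3, 5, 3, 5, 3, 3, 5) and L = D - A. The multiplicity of 0 as a Laplacian eigenvalue equals the number of connected components. By the matrix-tree theorem the graph has (1/8) * product of the nonzero eigenvalues = 2025 spanning trees.

[0, 3, 3, 3, 3, 5, 5, 8]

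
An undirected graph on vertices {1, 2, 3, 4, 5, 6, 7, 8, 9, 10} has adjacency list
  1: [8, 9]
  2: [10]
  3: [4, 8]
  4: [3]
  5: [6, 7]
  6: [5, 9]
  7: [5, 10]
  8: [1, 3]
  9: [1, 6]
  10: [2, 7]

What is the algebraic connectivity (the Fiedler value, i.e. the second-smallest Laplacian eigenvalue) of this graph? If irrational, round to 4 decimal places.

Each diagonal entry of L is the vertex degree and each off-diagonal entry is -1 where an edge is present, 0 otherwise; in the order [1, 2, 3, 4, 5, 6, 7, 8, 9, 10] the diagonal is [2, 1, 2, 1, 2, 2, 2, 2, 2, 2]. Computing the eigenvalues of L and sorting gives [0, 0.0979, 0.3820, 0.8244, 1.3820, 2, 2.6180, 3.1756, 3.6180, 3.9021]. The Fiedler value lambda_2 = 0.0979 is strictly positive, so the graph is connected. There is one zero in the spectrum, matching the 1 component. By the matrix-tree theorem the graph has (1/10) * product of the nonzero eigenvalues = 1 spanning tree.

0.0979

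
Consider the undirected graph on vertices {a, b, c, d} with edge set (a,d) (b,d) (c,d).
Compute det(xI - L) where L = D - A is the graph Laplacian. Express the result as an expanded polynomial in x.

With the vertex order [a, b, c, d], the degrees are [1, 1, 1, 3], giving D = diag(1, 1, 1, 3) and L = D - A. L has integer entries, so p(x) = det(xI - L) has integer coefficients. Expanding the determinant yields x^4 - 6x^3 + 9x^2 - 4x. The coefficient of x^3 equals -trace(L) = -6, matching the sum of degrees. By the matrix-tree theorem the graph has (1/4) * product of the nonzero eigenvalues = 1 spanning tree.

x^4 - 6x^3 + 9x^2 - 4x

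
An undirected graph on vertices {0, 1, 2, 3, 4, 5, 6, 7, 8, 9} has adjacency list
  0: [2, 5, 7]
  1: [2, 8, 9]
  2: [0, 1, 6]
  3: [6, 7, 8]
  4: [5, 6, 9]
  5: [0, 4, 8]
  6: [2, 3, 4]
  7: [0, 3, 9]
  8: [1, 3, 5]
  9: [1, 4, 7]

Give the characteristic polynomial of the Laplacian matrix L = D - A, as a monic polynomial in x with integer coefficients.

Reading degrees in the order [0, 1, 2, 3, 4, 5, 6, 7, 8, 9] gives [3, 3, 3, 3, 3, 3, 3, 3, 3, 3]; set D = diag(3, 3, 3, 3, 3, 3, 3, 3, 3, 3) and form L = D - A. L has integer entries, so p(x) = det(xI - L) has integer coefficients. Expanding the determinant yields x^10 - 30x^9 + 390x^8 - 2880x^7 + 13305x^6 - 39882x^5 + 77640x^4 - 94800x^3 + 66000x^2 - 20000x. Since p(0) = det(-L) = 0, x divides p(x).

x^10 - 30x^9 + 390x^8 - 2880x^7 + 13305x^6 - 39882x^5 + 77640x^4 - 94800x^3 + 66000x^2 - 20000x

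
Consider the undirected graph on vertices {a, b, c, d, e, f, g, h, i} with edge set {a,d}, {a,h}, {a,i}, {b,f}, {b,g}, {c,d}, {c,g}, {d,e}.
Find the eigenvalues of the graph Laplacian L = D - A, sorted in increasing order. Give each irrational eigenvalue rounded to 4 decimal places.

Each diagonal entry of L is the vertex degree and each off-diagonal entry is -1 where an edge is present, 0 otherwise; in the order [a, b, c, d, e, f, g, h, i] the diagonal is [3, 2, 2, 3, 1, 1, 2, 1, 1]. Diagonalising L (or applying a numerical eigensolver to the 9x9 matrix) gives the spectrum above. The single zero eigenvalue shows the graph is connected.

[0, 0.1627, 0.5321, 1, 1, 2.0892, 3, 3.5723, 4.6437]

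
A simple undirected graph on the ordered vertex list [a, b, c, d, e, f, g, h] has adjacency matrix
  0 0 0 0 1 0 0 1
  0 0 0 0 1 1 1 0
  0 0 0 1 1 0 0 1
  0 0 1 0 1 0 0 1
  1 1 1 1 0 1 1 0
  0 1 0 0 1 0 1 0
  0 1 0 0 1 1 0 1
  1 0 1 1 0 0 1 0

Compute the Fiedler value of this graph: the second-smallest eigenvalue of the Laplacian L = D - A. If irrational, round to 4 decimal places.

1.3272

Reading degrees in the order [a, b, c, d, e, f, g, h] gives [2, 3, 3, 3, 6, 3, 4, 4]; set D = diag(2, 3, 3, 3, 6, 3, 4, 4) and form L = D - A. Computing the eigenvalues of L and sorting gives [0, 1.3272, 2, 4, 4, 4, 5.3519, 7.3209]. The Fiedler value lambda_2 = 1.3272 is strictly positive, so the graph is connected.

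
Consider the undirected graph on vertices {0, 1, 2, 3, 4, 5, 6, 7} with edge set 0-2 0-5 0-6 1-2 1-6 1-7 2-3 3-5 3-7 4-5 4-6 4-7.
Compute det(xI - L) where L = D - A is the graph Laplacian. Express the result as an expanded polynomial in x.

With the vertex order [0, 1, 2, 3, 4, 5, 6, 7], the degrees are [3, 3, 3, 3, 3, 3, 3, 3], giving D = diag(3, 3, 3, 3, 3, 3, 3, 3) and L = D - A. L has integer entries, so p(x) = det(xI - L) has integer coefficients. Expanding the determinant yields x^8 - 24x^7 + 240x^6 - 1296x^5 + 4080x^4 - 7488x^3 + 7424x^2 - 3072x. The constant term is 0 because L is singular (the all-ones vector lies in its kernel). The eigenvalues sum to 24, which equals trace(L) = 2|E|. There is one zero in the spectrum, matching the 1 component.

x^8 - 24x^7 + 240x^6 - 1296x^5 + 4080x^4 - 7488x^3 + 7424x^2 - 3072x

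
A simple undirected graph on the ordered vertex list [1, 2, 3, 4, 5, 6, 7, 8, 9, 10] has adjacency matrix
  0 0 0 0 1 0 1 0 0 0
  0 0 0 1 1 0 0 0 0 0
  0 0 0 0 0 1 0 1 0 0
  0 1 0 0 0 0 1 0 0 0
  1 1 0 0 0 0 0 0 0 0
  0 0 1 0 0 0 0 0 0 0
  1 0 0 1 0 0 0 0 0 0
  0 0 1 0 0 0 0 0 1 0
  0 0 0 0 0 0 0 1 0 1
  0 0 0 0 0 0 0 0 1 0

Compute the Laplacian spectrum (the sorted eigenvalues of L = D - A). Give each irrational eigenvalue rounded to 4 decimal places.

With the vertex order [1, 2, 3, 4, 5, 6, 7, 8, 9, 10], the degrees are [2, 2, 2, 2, 2, 1, 2, 2, 2, 1], giving D = diag(2, 2, 2, 2, 2, 1, 2, 2, 2, 1) and L = D - A. The multiplicity of 0 as a Laplacian eigenvalue equals the number of connected components. The 2 zero eigenvalues correspond to the 2 connected components. The eigenvalues sum to 18, which equals trace(L) = 2|E|.

[0, 0, 0.3820, 1.3820, 1.3820, 1.3820, 2.6180, 3.6180, 3.6180, 3.6180]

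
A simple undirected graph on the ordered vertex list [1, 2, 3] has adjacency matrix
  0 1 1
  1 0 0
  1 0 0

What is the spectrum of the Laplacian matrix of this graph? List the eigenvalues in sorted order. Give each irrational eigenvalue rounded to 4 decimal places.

[0, 1, 3]

With the vertex order [1, 2, 3], the degrees are [2, 1, 1], giving D = diag(2, 1, 1) and L = D - A. L is symmetric positive semidefinite, so every eigenvalue is real and nonnegative. The eigenvalues sum to 4, which equals trace(L) = 2|E|.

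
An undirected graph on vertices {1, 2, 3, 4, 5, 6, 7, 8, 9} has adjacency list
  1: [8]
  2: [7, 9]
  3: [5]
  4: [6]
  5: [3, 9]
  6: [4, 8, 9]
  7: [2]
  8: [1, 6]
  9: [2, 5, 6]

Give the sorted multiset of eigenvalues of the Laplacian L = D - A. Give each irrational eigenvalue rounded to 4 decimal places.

Each diagonal entry of L is the vertex degree and each off-diagonal entry is -1 where an edge is present, 0 otherwise; in the order [1, 2, 3, 4, 5, 6, 7, 8, 9] the diagonal is [1, 2, 1, 1, 2, 3, 1, 2, 3]. The multiplicity of 0 as a Laplacian eigenvalue equals the number of connected components. The single zero eigenvalue shows the graph is connected. By the matrix-tree theorem the graph has (1/9) * product of the nonzero eigenvalues = 1 spanning tree. There is one zero in the spectrum, matching the 1 component.

[0, 0.2311, 0.3820, 0.6416, 1.6129, 2.2591, 2.6180, 3.5132, 4.7421]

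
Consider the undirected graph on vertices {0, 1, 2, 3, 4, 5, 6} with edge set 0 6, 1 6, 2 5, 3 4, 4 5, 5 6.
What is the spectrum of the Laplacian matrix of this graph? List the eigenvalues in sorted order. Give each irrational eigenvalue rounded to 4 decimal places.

[0, 0.3217, 0.6802, 1, 2.1397, 3.2297, 4.6287]

Reading degrees in the order [0, 1, 2, 3, 4, 5, 6] gives [1, 1, 1, 1, 2, 3, 3]; set D = diag(1, 1, 1, 1, 2, 3, 3) and form L = D - A. The multiplicity of 0 as a Laplacian eigenvalue equals the number of connected components. The single zero eigenvalue shows the graph is connected. By the matrix-tree theorem the graph has (1/7) * product of the nonzero eigenvalues = 1 spanning tree.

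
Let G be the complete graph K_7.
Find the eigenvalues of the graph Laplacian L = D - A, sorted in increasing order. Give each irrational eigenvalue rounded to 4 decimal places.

[0, 7, 7, 7, 7, 7, 7]

The graph has 7 vertices and degree multiset [6, 6, 6, 6, 6, 6, 6]; D is the diagonal matrix of degrees and L = D - A. The multiplicity of 0 as a Laplacian eigenvalue equals the number of connected components. By the matrix-tree theorem the graph has (1/7) * product of the nonzero eigenvalues = 16807 spanning trees. The largest eigenvalue, 7, is at most the vertex count 7.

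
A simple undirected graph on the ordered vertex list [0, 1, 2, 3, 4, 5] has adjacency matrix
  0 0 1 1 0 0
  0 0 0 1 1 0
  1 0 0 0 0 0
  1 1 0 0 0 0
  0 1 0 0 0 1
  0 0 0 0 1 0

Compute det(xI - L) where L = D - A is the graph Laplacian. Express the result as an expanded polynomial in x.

x^6 - 10x^5 + 36x^4 - 56x^3 + 35x^2 - 6x

With the vertex order [0, 1, 2, 3, 4, 5], the degrees are [2, 2, 1, 2, 2, 1], giving D = diag(2, 2, 1, 2, 2, 1) and L = D - A. Computing det(xI - L) by cofactor expansion (or equivalently via sum-over-permutations) gives x^6 - 10x^5 + 36x^4 - 56x^3 + 35x^2 - 6x. Since p(0) = det(-L) = 0, x divides p(x). There is one zero in the spectrum, matching the 1 component. The eigenvalues sum to 10, which equals trace(L) = 2|E|.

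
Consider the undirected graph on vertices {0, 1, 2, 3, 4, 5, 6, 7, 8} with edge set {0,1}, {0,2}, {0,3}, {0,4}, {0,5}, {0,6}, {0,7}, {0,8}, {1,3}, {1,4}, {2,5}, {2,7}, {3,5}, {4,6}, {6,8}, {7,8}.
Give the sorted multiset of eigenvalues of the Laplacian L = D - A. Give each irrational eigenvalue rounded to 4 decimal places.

[0, 1.5858, 1.5858, 3, 3, 4.4142, 4.4142, 5, 9]

Reading degrees in the order [0, 1, 2, 3, 4, 5, 6, 7, 8] gives [8, 3, 3, 3, 3, 3, 3, 3, 3]; set D = diag(8, 3, 3, 3, 3, 3, 3, 3, 3) and form L = D - A. Since every row of L sums to 0, the all-ones vector is in the kernel and 0 is an eigenvalue. The largest eigenvalue, 9, is at most the vertex count 9.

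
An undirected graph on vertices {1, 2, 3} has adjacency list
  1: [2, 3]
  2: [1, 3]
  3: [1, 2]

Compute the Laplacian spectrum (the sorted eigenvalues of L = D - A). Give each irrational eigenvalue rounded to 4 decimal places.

Reading degrees in the order [1, 2, 3] gives [2, 2, 2]; set D = diag(2, 2, 2) and form L = D - A. L is symmetric positive semidefinite, so every eigenvalue is real and nonnegative. By the matrix-tree theorem the graph has (1/3) * product of the nonzero eigenvalues = 3 spanning trees. The eigenvalues sum to 6, which equals trace(L) = 2|E|.

[0, 3, 3]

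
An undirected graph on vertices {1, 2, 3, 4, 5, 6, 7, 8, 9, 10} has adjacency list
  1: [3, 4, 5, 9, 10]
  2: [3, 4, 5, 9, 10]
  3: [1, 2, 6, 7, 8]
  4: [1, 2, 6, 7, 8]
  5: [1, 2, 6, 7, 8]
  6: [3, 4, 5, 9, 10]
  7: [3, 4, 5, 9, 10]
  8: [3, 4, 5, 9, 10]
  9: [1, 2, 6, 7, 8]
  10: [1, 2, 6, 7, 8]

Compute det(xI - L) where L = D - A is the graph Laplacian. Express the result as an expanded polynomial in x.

With the vertex order [1, 2, 3, 4, 5, 6, 7, 8, 9, 10], the degrees are [5, 5, 5, 5, 5, 5, 5, 5, 5, 5], giving D = diag(5, 5, 5, 5, 5, 5, 5, 5, 5, 5) and L = D - A. Computing det(xI - L) by cofactor expansion (or equivalently via sum-over-permutations) gives x^10 - 50x^9 + 1100x^8 - 14000x^7 + 113750x^6 - 612500x^5 + 2187500x^4 - 5000000x^3 + 6640625x^2 - 3906250x. Since p(0) = det(-L) = 0, x divides p(x). By the matrix-tree theorem the graph has (1/10) * product of the nonzero eigenvalues = 390625 spanning trees. The eigenvalues sum to 50, which equals trace(L) = 2|E|.

x^10 - 50x^9 + 1100x^8 - 14000x^7 + 113750x^6 - 612500x^5 + 2187500x^4 - 5000000x^3 + 6640625x^2 - 3906250x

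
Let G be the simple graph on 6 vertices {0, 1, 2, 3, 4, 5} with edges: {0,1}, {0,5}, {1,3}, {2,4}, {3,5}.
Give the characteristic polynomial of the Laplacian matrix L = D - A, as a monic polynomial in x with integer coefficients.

Reading degrees in the order [0, 1, 2, 3, 4, 5] gives [2, 2, 1, 2, 1, 2]; set D = diag(2, 2, 1, 2, 1, 2) and form L = D - A. The eigenvalues of L are [0, 0, 2, 2, 2, 4]; the characteristic polynomial is the product of (x - lambda_i), which multiplies out to x^6 - 10x^5 + 36x^4 - 56x^3 + 32x^2. Since p(0) = det(-L) = 0, x divides p(x). The largest eigenvalue, 4, is at most the vertex count 6.

x^6 - 10x^5 + 36x^4 - 56x^3 + 32x^2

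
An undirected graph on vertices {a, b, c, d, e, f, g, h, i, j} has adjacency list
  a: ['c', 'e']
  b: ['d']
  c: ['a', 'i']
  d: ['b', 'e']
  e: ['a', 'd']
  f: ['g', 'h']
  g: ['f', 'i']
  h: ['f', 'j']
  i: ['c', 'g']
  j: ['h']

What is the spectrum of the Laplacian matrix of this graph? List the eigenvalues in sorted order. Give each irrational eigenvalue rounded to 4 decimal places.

[0, 0.0979, 0.3820, 0.8244, 1.3820, 2, 2.6180, 3.1756, 3.6180, 3.9021]

Each diagonal entry of L is the vertex degree and each off-diagonal entry is -1 where an edge is present, 0 otherwise; in the order [a, b, c, d, e, f, g, h, i, j] the diagonal is [2, 1, 2, 2, 2, 2, 2, 2, 2, 1]. L is symmetric positive semidefinite, so every eigenvalue is real and nonnegative. The single zero eigenvalue shows the graph is connected. The eigenvalues sum to 18, which equals trace(L) = 2|E|.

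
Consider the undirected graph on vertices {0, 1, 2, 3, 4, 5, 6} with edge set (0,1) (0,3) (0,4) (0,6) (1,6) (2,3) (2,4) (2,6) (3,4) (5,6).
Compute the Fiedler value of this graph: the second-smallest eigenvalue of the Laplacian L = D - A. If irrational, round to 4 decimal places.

Each diagonal entry of L is the vertex degree and each off-diagonal entry is -1 where an edge is present, 0 otherwise; in the order [0, 1, 2, 3, 4, 5, 6] the diagonal is [4, 2, 3, 3, 3, 1, 4]. Computing the eigenvalues of L and sorting gives [0, 0.8226, 1.5858, 3.3216, 4, 4.4142, 5.8558]. The Fiedler value lambda_2 = 0.8226 is strictly positive, so the graph is connected. There is one zero in the spectrum, matching the 1 component. The eigenvalues sum to 20, which equals trace(L) = 2|E|.

0.8226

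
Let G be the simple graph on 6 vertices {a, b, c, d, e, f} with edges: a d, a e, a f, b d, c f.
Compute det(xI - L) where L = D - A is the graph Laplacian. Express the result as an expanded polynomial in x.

With the vertex order [a, b, c, d, e, f], the degrees are [3, 1, 1, 2, 1, 2], giving D = diag(3, 1, 1, 2, 1, 2) and L = D - A. L has integer entries, so p(x) = det(xI - L) has integer coefficients. Expanding the determinant yields x^6 - 10x^5 + 35x^4 - 52x^3 + 31x^2 - 6x. The coefficient of x^5 equals -trace(L) = -10, matching the sum of degrees. By the matrix-tree theorem the graph has (1/6) * product of the nonzero eigenvalues = 1 spanning tree.

x^6 - 10x^5 + 35x^4 - 52x^3 + 31x^2 - 6x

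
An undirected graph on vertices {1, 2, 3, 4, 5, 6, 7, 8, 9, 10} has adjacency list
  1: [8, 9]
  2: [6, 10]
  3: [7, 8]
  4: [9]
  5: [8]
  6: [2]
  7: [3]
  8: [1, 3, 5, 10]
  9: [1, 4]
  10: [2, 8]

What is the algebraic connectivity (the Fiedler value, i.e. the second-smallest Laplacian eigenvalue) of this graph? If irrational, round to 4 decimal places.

0.1981

Reading degrees in the order [1, 2, 3, 4, 5, 6, 7, 8, 9, 10] gives [2, 2, 2, 1, 1, 1, 1, 4, 2, 2]; set D = diag(2, 2, 2, 1, 1, 1, 1, 4, 2, 2) and form L = D - A. The sorted Laplacian eigenvalues are [0, 0.1981, 0.2937, 0.6603, 1.3427, 1.5550, 2.3831, 3.0686, 3.2470, 5.2516]; the algebraic connectivity is the second entry, 0.1981. The largest eigenvalue, 5.2516, is at most the vertex count 10.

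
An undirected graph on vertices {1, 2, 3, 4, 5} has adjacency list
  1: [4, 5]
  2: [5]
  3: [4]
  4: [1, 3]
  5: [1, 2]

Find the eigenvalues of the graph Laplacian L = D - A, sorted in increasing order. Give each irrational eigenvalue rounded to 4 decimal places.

[0, 0.3820, 1.3820, 2.6180, 3.6180]

Reading degrees in the order [1, 2, 3, 4, 5] gives [2, 1, 1, 2, 2]; set D = diag(2, 1, 1, 2, 2) and form L = D - A. L is symmetric positive semidefinite, so every eigenvalue is real and nonnegative. The single zero eigenvalue shows the graph is connected. The eigenvalues sum to 8, which equals trace(L) = 2|E|. The largest eigenvalue, 3.6180, is at most the vertex count 5.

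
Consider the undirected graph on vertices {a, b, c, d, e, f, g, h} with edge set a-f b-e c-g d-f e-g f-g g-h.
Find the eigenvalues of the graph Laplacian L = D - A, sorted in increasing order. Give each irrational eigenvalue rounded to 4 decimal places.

Each diagonal entry of L is the vertex degree and each off-diagonal entry is -1 where an edge is present, 0 otherwise; in the order [a, b, c, d, e, f, g, h] the diagonal is [1, 1, 1, 1, 2, 3, 4, 1]. L is symmetric positive semidefinite, so every eigenvalue is real and nonnegative. The single zero eigenvalue shows the graph is connected. The largest eigenvalue, 5.3234, is at most the vertex count 8. By the matrix-tree theorem the graph has (1/8) * product of the nonzero eigenvalues = 1 spanning tree.

[0, 0.3187, 0.5858, 1, 1, 2.3579, 3.4142, 5.3234]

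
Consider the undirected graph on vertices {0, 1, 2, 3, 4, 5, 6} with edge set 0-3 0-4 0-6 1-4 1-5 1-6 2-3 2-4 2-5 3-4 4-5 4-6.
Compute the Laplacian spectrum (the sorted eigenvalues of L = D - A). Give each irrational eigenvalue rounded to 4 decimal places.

With the vertex order [0, 1, 2, 3, 4, 5, 6], the degrees are [3, 3, 3, 3, 6, 3, 3], giving D = diag(3, 3, 3, 3, 6, 3, 3) and L = D - A. The multiplicity of 0 as a Laplacian eigenvalue equals the number of connected components. The single zero eigenvalue shows the graph is connected. The eigenvalues sum to 24, which equals trace(L) = 2|E|.

[0, 2, 2, 4, 4, 5, 7]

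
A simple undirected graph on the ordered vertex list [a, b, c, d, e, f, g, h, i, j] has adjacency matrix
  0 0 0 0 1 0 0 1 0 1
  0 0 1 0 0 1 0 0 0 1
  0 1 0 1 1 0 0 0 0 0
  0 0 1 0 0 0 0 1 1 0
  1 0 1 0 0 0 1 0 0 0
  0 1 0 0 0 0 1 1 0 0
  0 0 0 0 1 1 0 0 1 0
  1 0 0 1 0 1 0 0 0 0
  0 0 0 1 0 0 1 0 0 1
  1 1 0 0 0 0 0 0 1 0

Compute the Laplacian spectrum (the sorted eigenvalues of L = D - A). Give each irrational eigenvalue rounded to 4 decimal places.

[0, 2, 2, 2, 2, 2, 5, 5, 5, 5]

With the vertex order [a, b, c, d, e, f, g, h, i, j], the degrees are [3, 3, 3, 3, 3, 3, 3, 3, 3, 3], giving D = diag(3, 3, 3, 3, 3, 3, 3, 3, 3, 3) and L = D - A. The multiplicity of 0 as a Laplacian eigenvalue equals the number of connected components. There is one zero in the spectrum, matching the 1 component.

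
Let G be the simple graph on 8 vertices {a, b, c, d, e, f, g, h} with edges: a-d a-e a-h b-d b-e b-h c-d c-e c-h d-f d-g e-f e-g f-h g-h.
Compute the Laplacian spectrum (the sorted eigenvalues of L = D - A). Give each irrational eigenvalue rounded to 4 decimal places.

[0, 3, 3, 3, 3, 5, 5, 8]

With the vertex order [a, b, c, d, e, f, g, h], the degrees are [3, 3, 3, 5, 5, 3, 3, 5], giving D = diag(3, 3, 3, 5, 5, 3, 3, 5) and L = D - A. The multiplicity of 0 as a Laplacian eigenvalue equals the number of connected components. The single zero eigenvalue shows the graph is connected. The largest eigenvalue, 8, is at most the vertex count 8.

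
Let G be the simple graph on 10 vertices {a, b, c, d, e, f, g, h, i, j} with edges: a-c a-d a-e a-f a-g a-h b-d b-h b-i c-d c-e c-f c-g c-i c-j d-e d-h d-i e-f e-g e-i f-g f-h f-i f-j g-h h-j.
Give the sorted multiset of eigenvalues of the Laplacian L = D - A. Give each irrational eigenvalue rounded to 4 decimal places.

[0, 2.4371, 3.0711, 4.5174, 5.7748, 6.6450, 7.1155, 7.4029, 8.2278, 8.8084]

Each diagonal entry of L is the vertex degree and each off-diagonal entry is -1 where an edge is present, 0 otherwise; in the order [a, b, c, d, e, f, g, h, i, j] the diagonal is [6, 3, 7, 6, 6, 7, 5, 6, 5, 3]. Diagonalising L (or applying a numerical eigensolver to the 10x10 matrix) gives the spectrum above. The single zero eigenvalue shows the graph is connected. There is one zero in the spectrum, matching the 1 component.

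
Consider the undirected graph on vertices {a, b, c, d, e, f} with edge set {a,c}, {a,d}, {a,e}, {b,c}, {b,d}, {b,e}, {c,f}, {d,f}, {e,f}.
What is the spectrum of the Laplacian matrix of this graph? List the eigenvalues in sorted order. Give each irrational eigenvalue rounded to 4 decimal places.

Reading degrees in the order [a, b, c, d, e, f] gives [3, 3, 3, 3, 3, 3]; set D = diag(3, 3, 3, 3, 3, 3) and form L = D - A. The multiplicity of 0 as a Laplacian eigenvalue equals the number of connected components. The eigenvalues sum to 18, which equals trace(L) = 2|E|.

[0, 3, 3, 3, 3, 6]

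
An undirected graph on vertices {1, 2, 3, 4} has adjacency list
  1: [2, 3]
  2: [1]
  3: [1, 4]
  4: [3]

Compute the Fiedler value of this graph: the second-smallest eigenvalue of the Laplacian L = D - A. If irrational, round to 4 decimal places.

0.5858

Each diagonal entry of L is the vertex degree and each off-diagonal entry is -1 where an edge is present, 0 otherwise; in the order [1, 2, 3, 4] the diagonal is [2, 1, 2, 1]. The sorted Laplacian eigenvalues are [0, 0.5858, 2, 3.4142]; the algebraic connectivity is the second entry, 0.5858. The eigenvalues sum to 6, which equals trace(L) = 2|E|.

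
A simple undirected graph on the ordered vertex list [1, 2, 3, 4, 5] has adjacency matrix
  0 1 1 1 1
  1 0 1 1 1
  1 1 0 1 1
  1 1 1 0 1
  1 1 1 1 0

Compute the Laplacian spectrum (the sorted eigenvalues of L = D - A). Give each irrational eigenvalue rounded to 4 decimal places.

[0, 5, 5, 5, 5]

With the vertex order [1, 2, 3, 4, 5], the degrees are [4, 4, 4, 4, 4], giving D = diag(4, 4, 4, 4, 4) and L = D - A. L is symmetric positive semidefinite, so every eigenvalue is real and nonnegative. The single zero eigenvalue shows the graph is connected. The largest eigenvalue, 5, is at most the vertex count 5.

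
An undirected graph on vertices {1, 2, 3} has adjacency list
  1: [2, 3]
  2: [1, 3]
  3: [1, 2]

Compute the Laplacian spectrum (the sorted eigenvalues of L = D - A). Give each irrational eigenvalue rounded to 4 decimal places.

[0, 3, 3]

Each diagonal entry of L is the vertex degree and each off-diagonal entry is -1 where an edge is present, 0 otherwise; in the order [1, 2, 3] the diagonal is [2, 2, 2]. The multiplicity of 0 as a Laplacian eigenvalue equals the number of connected components. The single zero eigenvalue shows the graph is connected.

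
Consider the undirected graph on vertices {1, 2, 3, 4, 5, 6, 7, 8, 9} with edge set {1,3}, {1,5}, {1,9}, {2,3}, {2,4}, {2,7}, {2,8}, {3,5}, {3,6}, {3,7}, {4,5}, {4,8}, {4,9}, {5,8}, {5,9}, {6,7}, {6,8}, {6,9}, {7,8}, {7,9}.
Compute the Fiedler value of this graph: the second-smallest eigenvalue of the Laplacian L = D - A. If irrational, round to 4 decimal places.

Each diagonal entry of L is the vertex degree and each off-diagonal entry is -1 where an edge is present, 0 otherwise; in the order [1, 2, 3, 4, 5, 6, 7, 8, 9] the diagonal is [3, 4, 5, 4, 5, 4, 5, 5, 5]. The smallest Laplacian eigenvalue is always 0. The next one, lambda_2 = 2.4064, measures how hard the graph is to disconnect: larger values mean better connectivity. The eigenvalues sum to 40, which equals trace(L) = 2|E|.

2.4064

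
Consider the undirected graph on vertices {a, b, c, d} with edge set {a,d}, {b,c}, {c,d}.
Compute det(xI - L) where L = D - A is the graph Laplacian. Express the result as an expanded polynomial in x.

x^4 - 6x^3 + 10x^2 - 4x

Each diagonal entry of L is the vertex degree and each off-diagonal entry is -1 where an edge is present, 0 otherwise; in the order [a, b, c, d] the diagonal is [1, 1, 2, 2]. Computing det(xI - L) by cofactor expansion (or equivalently via sum-over-permutations) gives x^4 - 6x^3 + 10x^2 - 4x. The coefficient of x^3 equals -trace(L) = -6, matching the sum of degrees. The largest eigenvalue, 3.4142, is at most the vertex count 4.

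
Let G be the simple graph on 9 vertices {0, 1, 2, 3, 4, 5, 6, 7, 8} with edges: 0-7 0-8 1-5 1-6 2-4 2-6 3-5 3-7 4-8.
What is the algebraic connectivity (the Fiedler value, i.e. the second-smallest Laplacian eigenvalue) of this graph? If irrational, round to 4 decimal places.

0.4679

With the vertex order [0, 1, 2, 3, 4, 5, 6, 7, 8], the degrees are [2, 2, 2, 2, 2, 2, 2, 2, 2], giving D = diag(2, 2, 2, 2, 2, 2, 2, 2, 2) and L = D - A. The sorted Laplacian eigenvalues are [0, 0.4679, 0.4679, 1.6527, 1.6527, 3, 3, 3.8794, 3.8794]; the algebraic connectivity is the second entry, 0.4679. The largest eigenvalue, 3.8794, is at most the vertex count 9.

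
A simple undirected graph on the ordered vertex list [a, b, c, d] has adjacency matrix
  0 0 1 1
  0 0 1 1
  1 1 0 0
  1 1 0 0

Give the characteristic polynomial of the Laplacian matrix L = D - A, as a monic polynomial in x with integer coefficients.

x^4 - 8x^3 + 20x^2 - 16x

With the vertex order [a, b, c, d], the degrees are [2, 2, 2, 2], giving D = diag(2, 2, 2, 2) and L = D - A. Computing det(xI - L) by cofactor expansion (or equivalently via sum-over-permutations) gives x^4 - 8x^3 + 20x^2 - 16x. The coefficient of x^3 equals -trace(L) = -8, matching the sum of degrees. By the matrix-tree theorem the graph has (1/4) * product of the nonzero eigenvalues = 4 spanning trees. The eigenvalues sum to 8, which equals trace(L) = 2|E|.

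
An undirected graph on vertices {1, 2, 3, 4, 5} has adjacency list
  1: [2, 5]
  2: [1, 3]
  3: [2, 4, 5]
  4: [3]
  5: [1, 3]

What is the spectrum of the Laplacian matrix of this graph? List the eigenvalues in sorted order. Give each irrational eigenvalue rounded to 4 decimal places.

[0, 0.8299, 2, 2.6889, 4.4812]

Reading degrees in the order [1, 2, 3, 4, 5] gives [2, 2, 3, 1, 2]; set D = diag(2, 2, 3, 1, 2) and form L = D - A. L is symmetric positive semidefinite, so every eigenvalue is real and nonnegative. There is one zero in the spectrum, matching the 1 component.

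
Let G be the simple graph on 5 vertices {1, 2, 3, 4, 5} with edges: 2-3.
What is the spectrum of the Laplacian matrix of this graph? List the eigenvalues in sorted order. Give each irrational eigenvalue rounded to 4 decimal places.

[0, 0, 0, 0, 2]

With the vertex order [1, 2, 3, 4, 5], the degrees are [0, 1, 1, 0, 0], giving D = diag(0, 1, 1, 0, 0) and L = D - A. Diagonalising L (or applying a numerical eigensolver to the 5x5 matrix) gives the spectrum above. The 4 zero eigenvalues correspond to the 4 connected components. The eigenvalues sum to 2, which equals trace(L) = 2|E|.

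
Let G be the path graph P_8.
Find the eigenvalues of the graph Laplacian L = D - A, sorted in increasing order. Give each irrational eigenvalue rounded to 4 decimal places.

The graph has 8 vertices and degree multiset [2, 2, 2, 2, 2, 2, 1, 1]; D is the diagonal matrix of degrees and L = D - A. Diagonalising L (or applying a numerical eigensolver to the 8x8 matrix) gives the spectrum above.

[0, 0.1522, 0.5858, 1.2346, 2, 2.7654, 3.4142, 3.8478]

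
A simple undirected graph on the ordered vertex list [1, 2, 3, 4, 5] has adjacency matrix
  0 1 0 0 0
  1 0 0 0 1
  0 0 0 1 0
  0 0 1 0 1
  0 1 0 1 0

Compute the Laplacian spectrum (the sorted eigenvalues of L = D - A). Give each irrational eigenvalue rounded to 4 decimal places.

[0, 0.3820, 1.3820, 2.6180, 3.6180]

Each diagonal entry of L is the vertex degree and each off-diagonal entry is -1 where an edge is present, 0 otherwise; in the order [1, 2, 3, 4, 5] the diagonal is [1, 2, 1, 2, 2]. Since every row of L sums to 0, the all-ones vector is in the kernel and 0 is an eigenvalue. The single zero eigenvalue shows the graph is connected. The largest eigenvalue, 3.6180, is at most the vertex count 5.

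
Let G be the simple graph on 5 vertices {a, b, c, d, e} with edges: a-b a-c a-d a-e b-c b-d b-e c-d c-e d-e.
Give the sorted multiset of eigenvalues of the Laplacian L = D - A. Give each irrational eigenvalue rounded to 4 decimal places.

[0, 5, 5, 5, 5]

Each diagonal entry of L is the vertex degree and each off-diagonal entry is -1 where an edge is present, 0 otherwise; in the order [a, b, c, d, e] the diagonal is [4, 4, 4, 4, 4]. Diagonalising L (or applying a numerical eigensolver to the 5x5 matrix) gives the spectrum above. The single zero eigenvalue shows the graph is connected. There is one zero in the spectrum, matching the 1 component.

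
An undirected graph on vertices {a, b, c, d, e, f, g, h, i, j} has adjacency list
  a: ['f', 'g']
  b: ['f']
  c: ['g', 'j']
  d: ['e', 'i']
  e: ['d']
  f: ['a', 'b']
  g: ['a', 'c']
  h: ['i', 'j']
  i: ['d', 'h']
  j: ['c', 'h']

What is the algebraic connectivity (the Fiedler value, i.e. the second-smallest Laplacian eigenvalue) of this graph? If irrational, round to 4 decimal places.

0.0979

Each diagonal entry of L is the vertex degree and each off-diagonal entry is -1 where an edge is present, 0 otherwise; in the order [a, b, c, d, e, f, g, h, i, j] the diagonal is [2, 1, 2, 2, 1, 2, 2, 2, 2, 2]. The smallest Laplacian eigenvalue is always 0. The next one, lambda_2 = 0.0979, measures how hard the graph is to disconnect: larger values mean better connectivity. By the matrix-tree theorem the graph has (1/10) * product of the nonzero eigenvalues = 1 spanning tree.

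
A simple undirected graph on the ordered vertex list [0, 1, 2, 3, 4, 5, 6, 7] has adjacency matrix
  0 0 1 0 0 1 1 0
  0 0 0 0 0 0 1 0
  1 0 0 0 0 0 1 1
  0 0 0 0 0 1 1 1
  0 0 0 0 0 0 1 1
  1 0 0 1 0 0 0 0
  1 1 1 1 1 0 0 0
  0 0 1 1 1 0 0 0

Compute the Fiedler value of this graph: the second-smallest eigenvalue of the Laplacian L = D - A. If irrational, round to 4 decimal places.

0.8963

Each diagonal entry of L is the vertex degree and each off-diagonal entry is -1 where an edge is present, 0 otherwise; in the order [0, 1, 2, 3, 4, 5, 6, 7] the diagonal is [3, 1, 3, 3, 2, 2, 5, 3]. Computing the eigenvalues of L and sorting gives [0, 0.8963, 1.3448, 2.1872, 2.6956, 3.8545, 4.5773, 6.4443]. The Fiedler value lambda_2 = 0.8963 is strictly positive, so the graph is connected. The largest eigenvalue, 6.4443, is at most the vertex count 8.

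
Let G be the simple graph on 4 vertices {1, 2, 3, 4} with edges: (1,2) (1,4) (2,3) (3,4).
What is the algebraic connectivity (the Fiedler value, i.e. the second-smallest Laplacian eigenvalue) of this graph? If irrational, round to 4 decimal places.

Each diagonal entry of L is the vertex degree and each off-diagonal entry is -1 where an edge is present, 0 otherwise; in the order [1, 2, 3, 4] the diagonal is [2, 2, 2, 2]. The sorted Laplacian eigenvalues are [0, 2, 2, 4]; the algebraic connectivity is the second entry, 2.

2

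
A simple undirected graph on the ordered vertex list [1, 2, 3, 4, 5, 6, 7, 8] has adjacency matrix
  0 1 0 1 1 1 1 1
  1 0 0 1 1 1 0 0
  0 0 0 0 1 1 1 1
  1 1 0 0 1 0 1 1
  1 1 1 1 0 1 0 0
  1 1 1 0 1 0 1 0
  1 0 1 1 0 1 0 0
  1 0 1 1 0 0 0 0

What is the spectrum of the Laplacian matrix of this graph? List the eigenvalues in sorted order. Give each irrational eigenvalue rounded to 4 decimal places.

[0, 2.7844, 3.3536, 4.1907, 5.4189, 5.8403, 6.9714, 7.4408]

With the vertex order [1, 2, 3, 4, 5, 6, 7, 8], the degrees are [6, 4, 4, 5, 5, 5, 4, 3], giving D = diag(6, 4, 4, 5, 5, 5, 4, 3) and L = D - A. Diagonalising L (or applying a numerical eigensolver to the 8x8 matrix) gives the spectrum above. The single zero eigenvalue shows the graph is connected. There is one zero in the spectrum, matching the 1 component. The eigenvalues sum to 36, which equals trace(L) = 2|E|.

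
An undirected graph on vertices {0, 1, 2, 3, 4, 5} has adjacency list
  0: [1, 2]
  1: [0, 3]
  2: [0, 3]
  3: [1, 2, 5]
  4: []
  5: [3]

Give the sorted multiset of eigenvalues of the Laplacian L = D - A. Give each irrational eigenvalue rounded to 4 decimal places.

[0, 0, 0.8299, 2, 2.6889, 4.4812]

Each diagonal entry of L is the vertex degree and each off-diagonal entry is -1 where an edge is present, 0 otherwise; in the order [0, 1, 2, 3, 4, 5] the diagonal is [2, 2, 2, 3, 0, 1]. The multiplicity of 0 as a Laplacian eigenvalue equals the number of connected components. The 2 zero eigenvalues correspond to the 2 connected components. There are 2 zeros in the spectrum, matching the 2 components. The eigenvalues sum to 10, which equals trace(L) = 2|E|.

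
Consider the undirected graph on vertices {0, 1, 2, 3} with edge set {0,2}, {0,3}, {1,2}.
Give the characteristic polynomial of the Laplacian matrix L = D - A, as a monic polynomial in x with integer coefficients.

Each diagonal entry of L is the vertex degree and each off-diagonal entry is -1 where an edge is present, 0 otherwise; in the order [0, 1, 2, 3] the diagonal is [2, 1, 2, 1]. Computing det(xI - L) by cofactor expansion (or equivalently via sum-over-permutations) gives x^4 - 6x^3 + 10x^2 - 4x. Since p(0) = det(-L) = 0, x divides p(x). The largest eigenvalue, 3.4142, is at most the vertex count 4. The eigenvalues sum to 6, which equals trace(L) = 2|E|.

x^4 - 6x^3 + 10x^2 - 4x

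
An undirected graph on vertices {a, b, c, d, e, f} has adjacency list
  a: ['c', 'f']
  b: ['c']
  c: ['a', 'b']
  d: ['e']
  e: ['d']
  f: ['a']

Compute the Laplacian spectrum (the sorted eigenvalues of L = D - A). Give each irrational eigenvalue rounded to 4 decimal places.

[0, 0, 0.5858, 2, 2, 3.4142]

With the vertex order [a, b, c, d, e, f], the degrees are [2, 1, 2, 1, 1, 1], giving D = diag(2, 1, 2, 1, 1, 1) and L = D - A. Diagonalising L (or applying a numerical eigensolver to the 6x6 matrix) gives the spectrum above. The 2 zero eigenvalues correspond to the 2 connected components. The largest eigenvalue, 3.4142, is at most the vertex count 6.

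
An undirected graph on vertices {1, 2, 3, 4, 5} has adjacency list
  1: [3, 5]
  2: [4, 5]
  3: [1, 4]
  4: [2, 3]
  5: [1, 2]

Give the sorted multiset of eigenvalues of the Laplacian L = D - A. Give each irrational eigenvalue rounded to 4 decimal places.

Each diagonal entry of L is the vertex degree and each off-diagonal entry is -1 where an edge is present, 0 otherwise; in the order [1, 2, 3, 4, 5] the diagonal is [2, 2, 2, 2, 2]. Diagonalising L (or applying a numerical eigensolver to the 5x5 matrix) gives the spectrum above. The eigenvalues sum to 10, which equals trace(L) = 2|E|.

[0, 1.3820, 1.3820, 3.6180, 3.6180]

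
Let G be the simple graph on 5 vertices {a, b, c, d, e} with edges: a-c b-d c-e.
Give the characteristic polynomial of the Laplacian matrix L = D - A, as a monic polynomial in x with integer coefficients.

Reading degrees in the order [a, b, c, d, e] gives [1, 1, 2, 1, 1]; set D = diag(1, 1, 2, 1, 1) and form L = D - A. Computing det(xI - L) by cofactor expansion (or equivalently via sum-over-permutations) gives x^5 - 6x^4 + 11x^3 - 6x^2. The constant term is 0 because L is singular (the all-ones vector lies in its kernel).

x^5 - 6x^4 + 11x^3 - 6x^2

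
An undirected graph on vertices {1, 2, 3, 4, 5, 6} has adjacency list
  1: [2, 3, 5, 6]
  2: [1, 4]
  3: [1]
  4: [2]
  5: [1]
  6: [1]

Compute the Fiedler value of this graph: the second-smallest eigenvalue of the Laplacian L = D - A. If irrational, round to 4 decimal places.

0.4859

Each diagonal entry of L is the vertex degree and each off-diagonal entry is -1 where an edge is present, 0 otherwise; in the order [1, 2, 3, 4, 5, 6] the diagonal is [4, 2, 1, 1, 1, 1]. The smallest Laplacian eigenvalue is always 0. The next one, lambda_2 = 0.4859, measures how hard the graph is to disconnect: larger values mean better connectivity.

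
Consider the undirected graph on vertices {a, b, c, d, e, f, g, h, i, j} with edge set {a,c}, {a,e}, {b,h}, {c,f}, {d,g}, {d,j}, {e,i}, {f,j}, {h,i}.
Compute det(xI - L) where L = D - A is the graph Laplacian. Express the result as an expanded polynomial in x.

x^10 - 18x^9 + 136x^8 - 560x^7 + 1365x^6 - 2002x^5 + 1716x^4 - 792x^3 + 165x^2 - 10x

With the vertex order [a, b, c, d, e, f, g, h, i, j], the degrees are [2, 1, 2, 2, 2, 2, 1, 2, 2, 2], giving D = diag(2, 1, 2, 2, 2, 2, 1, 2, 2, 2) and L = D - A. L has integer entries, so p(x) = det(xI - L) has integer coefficients. Expanding the determinant yields x^10 - 18x^9 + 136x^8 - 560x^7 + 1365x^6 - 2002x^5 + 1716x^4 - 792x^3 + 165x^2 - 10x. The coefficient of x^9 equals -trace(L) = -18, matching the sum of degrees. There is one zero in the spectrum, matching the 1 component. By the matrix-tree theorem the graph has (1/10) * product of the nonzero eigenvalues = 1 spanning tree.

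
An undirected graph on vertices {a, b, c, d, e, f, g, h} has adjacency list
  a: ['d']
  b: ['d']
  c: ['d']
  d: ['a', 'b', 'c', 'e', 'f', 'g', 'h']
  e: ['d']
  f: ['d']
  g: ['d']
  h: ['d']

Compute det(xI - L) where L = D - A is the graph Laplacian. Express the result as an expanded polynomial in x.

x^8 - 14x^7 + 63x^6 - 140x^5 + 175x^4 - 126x^3 + 49x^2 - 8x

With the vertex order [a, b, c, d, e, f, g, h], the degrees are [1, 1, 1, 7, 1, 1, 1, 1], giving D = diag(1, 1, 1, 7, 1, 1, 1, 1) and L = D - A. The eigenvalues of L are [0, 1, 1, 1, 1, 1, 1, 8]; the characteristic polynomial is the product of (x - lambda_i), which multiplies out to x^8 - 14x^7 + 63x^6 - 140x^5 + 175x^4 - 126x^3 + 49x^2 - 8x. Since p(0) = det(-L) = 0, x divides p(x).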